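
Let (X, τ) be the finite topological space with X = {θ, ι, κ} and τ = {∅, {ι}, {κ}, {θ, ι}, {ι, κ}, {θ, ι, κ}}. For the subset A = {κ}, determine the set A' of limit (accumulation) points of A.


A' = ∅

For each x ∈ X, list the open sets U ∈ τ with x ∈ U, then check whether U ∩ (A ∖ {x}) ≠ ∅ for every such U.
  x = θ: open {θ, ι} ∋ x has {θ, ι} ∩ (A ∖ {θ}) = ∅, so x is NOT a limit point.
  x = ι: open {ι} ∋ x has {ι} ∩ (A ∖ {ι}) = ∅, so x is NOT a limit point.
  x = κ: open {κ} ∋ x has {κ} ∩ (A ∖ {κ}) = ∅, so x is NOT a limit point.
Collecting: A' = ∅.


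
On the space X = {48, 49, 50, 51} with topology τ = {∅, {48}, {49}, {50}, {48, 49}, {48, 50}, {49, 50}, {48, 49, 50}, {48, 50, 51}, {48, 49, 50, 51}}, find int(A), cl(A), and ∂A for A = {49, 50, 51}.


int(A) = {49, 50}, cl(A) = {49, 50, 51}, ∂A = {51}.

Closed sets in (X, τ) are complements of opens:
  closed(X, τ) = {∅, {49}, {51}, {48, 51}, {49, 51}, {50, 51}, {48, 49, 51}, {48, 50, 51}, {49, 50, 51}, {48, 49, 50, 51}}.
int(A) = ⋃ {U ∈ τ : U ⊆ A}. Opens contained in A: ∅, {49}, {50}, {49, 50}.
Taking the union of these: int(A) = {49, 50}.
cl(A) = ⋂ {C closed : A ⊆ C}. Closed sets containing A: {49, 50, 51}, {48, 49, 50, 51}.
Intersecting these: cl(A) = {49, 50, 51}.
∂A = cl(A) ∖ int(A) = {49, 50, 51} ∖ {49, 50} = {51}.


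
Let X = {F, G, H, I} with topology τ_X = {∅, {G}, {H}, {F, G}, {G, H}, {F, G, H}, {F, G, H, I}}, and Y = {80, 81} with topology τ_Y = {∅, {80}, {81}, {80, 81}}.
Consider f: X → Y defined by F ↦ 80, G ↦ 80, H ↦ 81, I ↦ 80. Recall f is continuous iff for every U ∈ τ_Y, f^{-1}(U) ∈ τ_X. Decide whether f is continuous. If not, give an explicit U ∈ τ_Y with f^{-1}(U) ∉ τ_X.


f is NOT continuous.

Compute f^{-1}(U) for each U ∈ τ_Y:
  U = ∅: f^{-1}(U) = ∅ ∈ τ_X ✓.
  U = {80}: f^{-1}(U) = {F, G, I} ∉ τ_X ✗.
  U = {81}: f^{-1}(U) = {H} ∈ τ_X ✓.
  U = {80, 81}: f^{-1}(U) = {F, G, H, I} ∈ τ_X ✓.
Found U = {80} with f^{-1}(U) = {F, G, I} not in τ_X. Therefore f is NOT continuous.


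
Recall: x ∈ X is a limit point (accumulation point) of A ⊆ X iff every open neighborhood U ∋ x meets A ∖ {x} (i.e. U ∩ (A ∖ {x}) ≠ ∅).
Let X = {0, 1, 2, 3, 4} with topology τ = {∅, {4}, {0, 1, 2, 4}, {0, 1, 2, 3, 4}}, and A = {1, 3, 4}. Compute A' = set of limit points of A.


A' = {0, 1, 2, 3}

For each x ∈ X, list the open sets U ∈ τ with x ∈ U, then check whether U ∩ (A ∖ {x}) ≠ ∅ for every such U.
  x = 0: opens ∋ x are {0, 1, 2, 4}, {0, 1, 2, 3, 4}; each meets A ∖ {0}, so x IS a limit point.
  x = 1: opens ∋ x are {0, 1, 2, 4}, {0, 1, 2, 3, 4}; each meets A ∖ {1}, so x IS a limit point.
  x = 2: opens ∋ x are {0, 1, 2, 4}, {0, 1, 2, 3, 4}; each meets A ∖ {2}, so x IS a limit point.
  x = 3: opens ∋ x are {0, 1, 2, 3, 4}; each meets A ∖ {3}, so x IS a limit point.
  x = 4: open {4} ∋ x has {4} ∩ (A ∖ {4}) = ∅, so x is NOT a limit point.
Collecting: A' = {0, 1, 2, 3}.


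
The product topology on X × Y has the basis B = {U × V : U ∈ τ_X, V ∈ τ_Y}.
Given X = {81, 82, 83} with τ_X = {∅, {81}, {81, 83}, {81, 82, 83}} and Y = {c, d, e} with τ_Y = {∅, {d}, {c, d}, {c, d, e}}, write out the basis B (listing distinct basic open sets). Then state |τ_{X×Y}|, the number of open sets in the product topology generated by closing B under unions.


Basis B = {∅ × ∅, {81} × {d}, {81} × {c, d}, {81, 83} × {d}, {81} × {c, d, e}, {81, 82, 83} × {d}, {81, 83} × {c, d}, {81, 83} × {c, d, e}, {81, 82, 83} × {c, d}, {81, 82, 83} × {c, d, e}}; |τ_{X×Y}| = 20.

Enumerate products U × V with U ∈ τ_X, V ∈ τ_Y (deduplicated):
  ∅ × ∅ = {} (∅)
  {81} × {d} = {(81,d)}
  {81} × {c, d} = {(81,c), (81,d)}
  {81, 83} × {d} = {(81,d), (83,d)}
  {81} × {c, d, e} = {(81,c), (81,d), (81,e)}
  {81, 82, 83} × {d} = {(81,d), (82,d), (83,d)}
  {81, 83} × {c, d} = {(81,c), (81,d), (83,c), (83,d)}
  {81, 83} × {c, d, e} = {(81,c), (81,d), (81,e), (83,c), (83,d), (83,e)}
  {81, 82, 83} × {c, d} = {(81,c), (81,d), (82,c), (82,d), (83,c), (83,d)}
  {81, 82, 83} × {c, d, e} = {(81,c), (81,d), (81,e), (82,c), (82,d), (82,e), (83,c), (83,d), (83,e)}
These 10 distinct sets form the basis B.
Close under arbitrary unions to get τ_{X×Y}; counting gives |τ_{X×Y}| = 20.


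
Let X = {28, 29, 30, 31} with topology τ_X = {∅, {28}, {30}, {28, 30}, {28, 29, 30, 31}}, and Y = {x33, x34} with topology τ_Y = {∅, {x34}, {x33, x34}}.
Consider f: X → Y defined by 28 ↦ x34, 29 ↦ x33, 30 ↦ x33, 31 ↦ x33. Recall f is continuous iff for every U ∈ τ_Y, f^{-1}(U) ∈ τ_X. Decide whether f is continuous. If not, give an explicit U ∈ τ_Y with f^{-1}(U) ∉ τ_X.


f IS continuous.

Compute f^{-1}(U) for each U ∈ τ_Y:
  U = ∅: f^{-1}(U) = ∅ ∈ τ_X ✓.
  U = {x34}: f^{-1}(U) = {28} ∈ τ_X ✓.
  U = {x33, x34}: f^{-1}(U) = {28, 29, 30, 31} ∈ τ_X ✓.
Every preimage lies in τ_X, so f IS continuous.


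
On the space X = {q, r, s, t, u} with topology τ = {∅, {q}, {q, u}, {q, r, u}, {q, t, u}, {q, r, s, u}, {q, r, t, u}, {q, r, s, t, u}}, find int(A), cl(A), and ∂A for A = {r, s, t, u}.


int(A) = ∅, cl(A) = {r, s, t, u}, ∂A = {r, s, t, u}.

Closed sets in (X, τ) are complements of opens:
  closed(X, τ) = {∅, {s}, {t}, {r, s}, {s, t}, {r, s, t}, {r, s, t, u}, {q, r, s, t, u}}.
int(A) = ⋃ {U ∈ τ : U ⊆ A}. Opens contained in A: ∅.
Taking the union of these: int(A) = ∅.
cl(A) = ⋂ {C closed : A ⊆ C}. Closed sets containing A: {r, s, t, u}, {q, r, s, t, u}.
Intersecting these: cl(A) = {r, s, t, u}.
∂A = cl(A) ∖ int(A) = {r, s, t, u} ∖ ∅ = {r, s, t, u}.


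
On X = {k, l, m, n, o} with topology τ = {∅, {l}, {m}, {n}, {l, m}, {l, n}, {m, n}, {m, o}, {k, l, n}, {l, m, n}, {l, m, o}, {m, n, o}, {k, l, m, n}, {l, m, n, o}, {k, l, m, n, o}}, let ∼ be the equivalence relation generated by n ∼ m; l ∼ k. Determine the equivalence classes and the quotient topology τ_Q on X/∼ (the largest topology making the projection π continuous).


X/∼ = {[k=l], [m=n], [o]}; |τ_Q| = 5.

Equivalence classes: [k=l], [m=n], [o].
Quotient map π: X → X/∼ sends k ↦ [k=l], l ↦ [k=l], m ↦ [m=n], n ↦ [m=n], o ↦ [o].
For each subset V ⊆ X/∼, compute π^{-1}(V) ⊆ X and check whether π^{-1}(V) ∈ τ. V is open in τ_Q iff π^{-1}(V) ∈ τ.
  V = {}: π^{-1}(V) = ∅ ∈ τ ✓.
  V = {[k=l]}: π^{-1}(V) = {k, l} ∉ τ ✗.
  V = {[m=n]}: π^{-1}(V) = {m, n} ∈ τ ✓.
  V = {[k=l], [m=n]}: π^{-1}(V) = {k, l, m, n} ∈ τ ✓.
  V = {[o]}: π^{-1}(V) = {o} ∉ τ ✗.
  V = {[k=l], [o]}: π^{-1}(V) = {k, l, o} ∉ τ ✗.
  V = {[m=n], [o]}: π^{-1}(V) = {m, n, o} ∈ τ ✓.
  V = {[k=l], [m=n], [o]}: π^{-1}(V) = {k, l, m, n, o} ∈ τ ✓.
Open sets in the quotient: τ_Q = {{}, {[m=n]}, {[k=l], [m=n]}, {[m=n], [o]}, {[k=l], [m=n], [o]}} (5 elements).


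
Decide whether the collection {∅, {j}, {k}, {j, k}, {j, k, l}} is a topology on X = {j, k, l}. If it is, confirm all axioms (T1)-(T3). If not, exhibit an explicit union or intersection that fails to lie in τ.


τ IS a topology on X.

Axiom (T1): ∅ ∈ τ? Yes; X ∈ τ? Yes.
Axiom (T2/T3): check pairwise unions and intersections of members of τ.
All pairwise intersections and unions checked — each lies in τ. Therefore τ satisfies (T1), (T2), (T3): it IS a topology on X.


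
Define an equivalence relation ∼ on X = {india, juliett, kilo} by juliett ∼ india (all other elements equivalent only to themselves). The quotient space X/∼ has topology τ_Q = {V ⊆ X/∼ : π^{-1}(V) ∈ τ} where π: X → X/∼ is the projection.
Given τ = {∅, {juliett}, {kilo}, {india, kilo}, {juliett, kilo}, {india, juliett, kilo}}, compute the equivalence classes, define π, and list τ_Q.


X/∼ = {[india=juliett], [kilo]}; |τ_Q| = 3.

Equivalence classes: [india=juliett], [kilo].
Quotient map π: X → X/∼ sends india ↦ [india=juliett], juliett ↦ [india=juliett], kilo ↦ [kilo].
For each subset V ⊆ X/∼, compute π^{-1}(V) ⊆ X and check whether π^{-1}(V) ∈ τ. V is open in τ_Q iff π^{-1}(V) ∈ τ.
  V = {}: π^{-1}(V) = ∅ ∈ τ ✓.
  V = {[india=juliett]}: π^{-1}(V) = {india, juliett} ∉ τ ✗.
  V = {[kilo]}: π^{-1}(V) = {kilo} ∈ τ ✓.
  V = {[india=juliett], [kilo]}: π^{-1}(V) = {india, juliett, kilo} ∈ τ ✓.
Open sets in the quotient: τ_Q = {{}, {[kilo]}, {[india=juliett], [kilo]}} (3 elements).


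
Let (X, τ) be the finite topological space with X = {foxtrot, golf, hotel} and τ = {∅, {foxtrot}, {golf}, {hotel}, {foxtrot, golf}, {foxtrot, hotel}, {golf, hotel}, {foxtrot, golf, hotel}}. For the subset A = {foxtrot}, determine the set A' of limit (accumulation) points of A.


A' = ∅

For each x ∈ X, list the open sets U ∈ τ with x ∈ U, then check whether U ∩ (A ∖ {x}) ≠ ∅ for every such U.
  x = foxtrot: open {foxtrot} ∋ x has {foxtrot} ∩ (A ∖ {foxtrot}) = ∅, so x is NOT a limit point.
  x = golf: open {golf} ∋ x has {golf} ∩ (A ∖ {golf}) = ∅, so x is NOT a limit point.
  x = hotel: open {hotel} ∋ x has {hotel} ∩ (A ∖ {hotel}) = ∅, so x is NOT a limit point.
Collecting: A' = ∅.


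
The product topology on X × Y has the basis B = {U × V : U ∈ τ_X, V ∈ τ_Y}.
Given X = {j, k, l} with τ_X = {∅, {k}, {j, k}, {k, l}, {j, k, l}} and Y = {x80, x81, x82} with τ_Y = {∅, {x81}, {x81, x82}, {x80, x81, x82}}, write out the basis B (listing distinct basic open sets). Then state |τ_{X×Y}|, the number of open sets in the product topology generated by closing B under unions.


Basis B = {∅ × ∅, {k} × {x81}, {j, k} × {x81}, {k} × {x81, x82}, {k, l} × {x81}, {j, k, l} × {x81}, {k} × {x80, x81, x82}, {j, k} × {x81, x82}, {k, l} × {x81, x82}, {j, k} × {x80, x81, x82}, {j, k, l} × {x81, x82}, {k, l} × {x80, x81, x82}, {j, k, l} × {x80, x81, x82}}; |τ_{X×Y}| = 30.

Enumerate products U × V with U ∈ τ_X, V ∈ τ_Y (deduplicated):
  ∅ × ∅ = {} (∅)
  {k} × {x81} = {(k,x81)}
  {j, k} × {x81} = {(j,x81), (k,x81)}
  {k} × {x81, x82} = {(k,x81), (k,x82)}
  {k, l} × {x81} = {(k,x81), (l,x81)}
  {j, k, l} × {x81} = {(j,x81), (k,x81), (l,x81)}
  {k} × {x80, x81, x82} = {(k,x80), (k,x81), (k,x82)}
  {j, k} × {x81, x82} = {(j,x81), (j,x82), (k,x81), (k,x82)}
  {k, l} × {x81, x82} = {(k,x81), (k,x82), (l,x81), (l,x82)}
  {j, k} × {x80, x81, x82} = {(j,x80), (j,x81), (j,x82), (k,x80), (k,x81), (k,x82)}
  {j, k, l} × {x81, x82} = {(j,x81), (j,x82), (k,x81), (k,x82), (l,x81), (l,x82)}
  {k, l} × {x80, x81, x82} = {(k,x80), (k,x81), (k,x82), (l,x80), (l,x81), (l,x82)}
  {j, k, l} × {x80, x81, x82} = {(j,x80), (j,x81), (j,x82), (k,x80), (k,x81), (k,x82), (l,x80), (l,x81), (l,x82)}
These 13 distinct sets form the basis B.
Close under arbitrary unions to get τ_{X×Y}; counting gives |τ_{X×Y}| = 30.


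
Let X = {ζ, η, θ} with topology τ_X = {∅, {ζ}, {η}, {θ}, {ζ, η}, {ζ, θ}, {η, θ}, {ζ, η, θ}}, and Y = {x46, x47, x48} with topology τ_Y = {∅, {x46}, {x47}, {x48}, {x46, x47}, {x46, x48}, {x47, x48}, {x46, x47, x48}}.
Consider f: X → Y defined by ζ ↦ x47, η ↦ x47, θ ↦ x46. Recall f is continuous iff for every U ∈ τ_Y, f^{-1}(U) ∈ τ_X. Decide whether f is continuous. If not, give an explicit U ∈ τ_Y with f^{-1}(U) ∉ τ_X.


f IS continuous.

Compute f^{-1}(U) for each U ∈ τ_Y:
  U = ∅: f^{-1}(U) = ∅ ∈ τ_X ✓.
  U = {x46}: f^{-1}(U) = {θ} ∈ τ_X ✓.
  U = {x47}: f^{-1}(U) = {ζ, η} ∈ τ_X ✓.
  U = {x48}: f^{-1}(U) = ∅ ∈ τ_X ✓.
  U = {x46, x47}: f^{-1}(U) = {ζ, η, θ} ∈ τ_X ✓.
  U = {x46, x48}: f^{-1}(U) = {θ} ∈ τ_X ✓.
  U = {x47, x48}: f^{-1}(U) = {ζ, η} ∈ τ_X ✓.
  U = {x46, x47, x48}: f^{-1}(U) = {ζ, η, θ} ∈ τ_X ✓.
Every preimage lies in τ_X, so f IS continuous.


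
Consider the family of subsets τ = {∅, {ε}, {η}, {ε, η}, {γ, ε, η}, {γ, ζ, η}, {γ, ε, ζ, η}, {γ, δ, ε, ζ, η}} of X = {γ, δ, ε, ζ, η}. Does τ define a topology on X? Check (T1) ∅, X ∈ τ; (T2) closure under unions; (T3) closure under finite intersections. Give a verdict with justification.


τ is NOT a topology on X.

Axiom (T1): ∅ ∈ τ? Yes; X ∈ τ? Yes.
Axiom (T2/T3): check pairwise unions and intersections of members of τ.
Counterexample for (T3): {γ, ε, η} ∩ {γ, ζ, η} = {γ, η} ∉ τ. Therefore τ is NOT a topology.


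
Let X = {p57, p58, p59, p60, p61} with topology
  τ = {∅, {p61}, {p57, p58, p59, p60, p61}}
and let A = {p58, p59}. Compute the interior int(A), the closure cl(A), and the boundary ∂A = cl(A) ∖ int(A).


int(A) = ∅, cl(A) = {p57, p58, p59, p60}, ∂A = {p57, p58, p59, p60}.

Closed sets in (X, τ) are complements of opens:
  closed(X, τ) = {∅, {p57, p58, p59, p60}, {p57, p58, p59, p60, p61}}.
int(A) = ⋃ {U ∈ τ : U ⊆ A}. Opens contained in A: ∅.
Taking the union of these: int(A) = ∅.
cl(A) = ⋂ {C closed : A ⊆ C}. Closed sets containing A: {p57, p58, p59, p60}, {p57, p58, p59, p60, p61}.
Intersecting these: cl(A) = {p57, p58, p59, p60}.
∂A = cl(A) ∖ int(A) = {p57, p58, p59, p60} ∖ ∅ = {p57, p58, p59, p60}.


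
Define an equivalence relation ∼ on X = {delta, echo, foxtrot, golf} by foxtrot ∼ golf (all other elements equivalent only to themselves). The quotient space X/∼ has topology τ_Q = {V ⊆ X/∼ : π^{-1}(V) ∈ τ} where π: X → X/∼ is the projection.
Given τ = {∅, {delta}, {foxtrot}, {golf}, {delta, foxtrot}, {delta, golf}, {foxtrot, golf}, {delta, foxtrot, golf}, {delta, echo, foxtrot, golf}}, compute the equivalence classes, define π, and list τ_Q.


X/∼ = {[delta], [echo], [foxtrot=golf]}; |τ_Q| = 5.

Equivalence classes: [delta], [echo], [foxtrot=golf].
Quotient map π: X → X/∼ sends delta ↦ [delta], echo ↦ [echo], foxtrot ↦ [foxtrot=golf], golf ↦ [foxtrot=golf].
For each subset V ⊆ X/∼, compute π^{-1}(V) ⊆ X and check whether π^{-1}(V) ∈ τ. V is open in τ_Q iff π^{-1}(V) ∈ τ.
  V = {}: π^{-1}(V) = ∅ ∈ τ ✓.
  V = {[delta]}: π^{-1}(V) = {delta} ∈ τ ✓.
  V = {[echo]}: π^{-1}(V) = {echo} ∉ τ ✗.
  V = {[delta], [echo]}: π^{-1}(V) = {delta, echo} ∉ τ ✗.
  V = {[foxtrot=golf]}: π^{-1}(V) = {foxtrot, golf} ∈ τ ✓.
  V = {[delta], [foxtrot=golf]}: π^{-1}(V) = {delta, foxtrot, golf} ∈ τ ✓.
  V = {[echo], [foxtrot=golf]}: π^{-1}(V) = {echo, foxtrot, golf} ∉ τ ✗.
  V = {[delta], [echo], [foxtrot=golf]}: π^{-1}(V) = {delta, echo, foxtrot, golf} ∈ τ ✓.
Open sets in the quotient: τ_Q = {{}, {[delta]}, {[foxtrot=golf]}, {[delta], [foxtrot=golf]}, {[delta], [echo], [foxtrot=golf]}} (5 elements).


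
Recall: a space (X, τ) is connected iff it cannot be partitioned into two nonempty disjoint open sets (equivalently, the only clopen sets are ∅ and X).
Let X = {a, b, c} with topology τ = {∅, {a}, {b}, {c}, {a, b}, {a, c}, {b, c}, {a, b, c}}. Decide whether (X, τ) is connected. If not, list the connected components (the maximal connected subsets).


(X, τ) is disconnected; components = [{a}, {b}, {c}].

Find clopen sets (U ∈ τ with X ∖ U ∈ τ):
  U = ∅, X ∖ U = {a, b, c} — both open, so U is clopen.
  U = {a}, X ∖ U = {b, c} — both open, so U is clopen.
  U = {b}, X ∖ U = {a, c} — both open, so U is clopen.
  U = {c}, X ∖ U = {a, b} — both open, so U is clopen.
  U = {a, b}, X ∖ U = {c} — both open, so U is clopen.
  U = {a, c}, X ∖ U = {b} — both open, so U is clopen.
  U = {b, c}, X ∖ U = {a} — both open, so U is clopen.
  U = {a, b, c}, X ∖ U = ∅ — both open, so U is clopen.
Nontrivial clopen(s) exist: e.g. {c}. So (X, τ) is disconnected.
Compute connected components by grouping points that agree on all clopens:
  component: {a}
  component: {b}
  component: {c}


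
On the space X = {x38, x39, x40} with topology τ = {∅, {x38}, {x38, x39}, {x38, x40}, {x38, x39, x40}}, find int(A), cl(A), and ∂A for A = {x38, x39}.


int(A) = {x38, x39}, cl(A) = {x38, x39, x40}, ∂A = {x40}.

Closed sets in (X, τ) are complements of opens:
  closed(X, τ) = {∅, {x39}, {x40}, {x39, x40}, {x38, x39, x40}}.
int(A) = ⋃ {U ∈ τ : U ⊆ A}. Opens contained in A: ∅, {x38}, {x38, x39}.
Taking the union of these: int(A) = {x38, x39}.
cl(A) = ⋂ {C closed : A ⊆ C}. Closed sets containing A: {x38, x39, x40}.
Intersecting these: cl(A) = {x38, x39, x40}.
∂A = cl(A) ∖ int(A) = {x38, x39, x40} ∖ {x38, x39} = {x40}.


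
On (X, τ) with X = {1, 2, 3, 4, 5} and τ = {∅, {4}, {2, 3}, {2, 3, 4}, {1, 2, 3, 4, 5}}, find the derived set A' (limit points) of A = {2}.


A' = {1, 3, 5}

For each x ∈ X, list the open sets U ∈ τ with x ∈ U, then check whether U ∩ (A ∖ {x}) ≠ ∅ for every such U.
  x = 1: opens ∋ x are {1, 2, 3, 4, 5}; each meets A ∖ {1}, so x IS a limit point.
  x = 2: open {2, 3} ∋ x has {2, 3} ∩ (A ∖ {2}) = ∅, so x is NOT a limit point.
  x = 3: opens ∋ x are {2, 3}, {2, 3, 4}, {1, 2, 3, 4, 5}; each meets A ∖ {3}, so x IS a limit point.
  x = 4: open {4} ∋ x has {4} ∩ (A ∖ {4}) = ∅, so x is NOT a limit point.
  x = 5: opens ∋ x are {1, 2, 3, 4, 5}; each meets A ∖ {5}, so x IS a limit point.
Collecting: A' = {1, 3, 5}.


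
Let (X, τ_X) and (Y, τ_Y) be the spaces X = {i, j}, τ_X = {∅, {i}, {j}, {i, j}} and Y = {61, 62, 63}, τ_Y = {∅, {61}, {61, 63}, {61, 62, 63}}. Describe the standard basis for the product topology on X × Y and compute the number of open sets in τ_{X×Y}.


Basis B = {∅ × ∅, {i} × {61}, {j} × {61}, {i} × {61, 63}, {i, j} × {61}, {j} × {61, 63}, {i} × {61, 62, 63}, {j} × {61, 62, 63}, {i, j} × {61, 63}, {i, j} × {61, 62, 63}}; |τ_{X×Y}| = 16.

Enumerate products U × V with U ∈ τ_X, V ∈ τ_Y (deduplicated):
  ∅ × ∅ = {} (∅)
  {i} × {61} = {(i,61)}
  {j} × {61} = {(j,61)}
  {i} × {61, 63} = {(i,61), (i,63)}
  {i, j} × {61} = {(i,61), (j,61)}
  {j} × {61, 63} = {(j,61), (j,63)}
  {i} × {61, 62, 63} = {(i,61), (i,62), (i,63)}
  {j} × {61, 62, 63} = {(j,61), (j,62), (j,63)}
  {i, j} × {61, 63} = {(i,61), (i,63), (j,61), (j,63)}
  {i, j} × {61, 62, 63} = {(i,61), (i,62), (i,63), (j,61), (j,62), (j,63)}
These 10 distinct sets form the basis B.
Close under arbitrary unions to get τ_{X×Y}; counting gives |τ_{X×Y}| = 16.


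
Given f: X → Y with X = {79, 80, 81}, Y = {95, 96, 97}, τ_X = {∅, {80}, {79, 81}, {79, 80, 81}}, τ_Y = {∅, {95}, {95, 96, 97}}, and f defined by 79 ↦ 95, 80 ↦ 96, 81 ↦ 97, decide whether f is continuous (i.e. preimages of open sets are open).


f is NOT continuous.

Compute f^{-1}(U) for each U ∈ τ_Y:
  U = ∅: f^{-1}(U) = ∅ ∈ τ_X ✓.
  U = {95}: f^{-1}(U) = {79} ∉ τ_X ✗.
  U = {95, 96, 97}: f^{-1}(U) = {79, 80, 81} ∈ τ_X ✓.
Found U = {95} with f^{-1}(U) = {79} not in τ_X. Therefore f is NOT continuous.


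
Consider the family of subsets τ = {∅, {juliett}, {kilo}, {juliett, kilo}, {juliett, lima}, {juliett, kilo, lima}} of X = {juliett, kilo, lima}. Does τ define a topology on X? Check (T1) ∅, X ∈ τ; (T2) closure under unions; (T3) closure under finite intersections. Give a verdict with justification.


τ IS a topology on X.

Axiom (T1): ∅ ∈ τ? Yes; X ∈ τ? Yes.
Axiom (T2/T3): check pairwise unions and intersections of members of τ.
All pairwise intersections and unions checked — each lies in τ. Therefore τ satisfies (T1), (T2), (T3): it IS a topology on X.


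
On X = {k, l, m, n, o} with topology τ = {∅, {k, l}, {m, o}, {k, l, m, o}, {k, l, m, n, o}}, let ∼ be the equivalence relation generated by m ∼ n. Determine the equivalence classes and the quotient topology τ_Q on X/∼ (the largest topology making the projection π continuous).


X/∼ = {[k], [l], [m=n], [o]}; |τ_Q| = 3.

Equivalence classes: [k], [l], [m=n], [o].
Quotient map π: X → X/∼ sends k ↦ [k], l ↦ [l], m ↦ [m=n], n ↦ [m=n], o ↦ [o].
For each subset V ⊆ X/∼, compute π^{-1}(V) ⊆ X and check whether π^{-1}(V) ∈ τ. V is open in τ_Q iff π^{-1}(V) ∈ τ.
  V = {}: π^{-1}(V) = ∅ ∈ τ ✓.
  V = {[k]}: π^{-1}(V) = {k} ∉ τ ✗.
  V = {[l]}: π^{-1}(V) = {l} ∉ τ ✗.
  V = {[k], [l]}: π^{-1}(V) = {k, l} ∈ τ ✓.
  V = {[m=n]}: π^{-1}(V) = {m, n} ∉ τ ✗.
  V = {[k], [m=n]}: π^{-1}(V) = {k, m, n} ∉ τ ✗.
  V = {[l], [m=n]}: π^{-1}(V) = {l, m, n} ∉ τ ✗.
  V = {[k], [l], [m=n]}: π^{-1}(V) = {k, l, m, n} ∉ τ ✗.
  V = {[o]}: π^{-1}(V) = {o} ∉ τ ✗.
  V = {[k], [o]}: π^{-1}(V) = {k, o} ∉ τ ✗.
  V = {[l], [o]}: π^{-1}(V) = {l, o} ∉ τ ✗.
  V = {[k], [l], [o]}: π^{-1}(V) = {k, l, o} ∉ τ ✗.
  V = {[m=n], [o]}: π^{-1}(V) = {m, n, o} ∉ τ ✗.
  V = {[k], [m=n], [o]}: π^{-1}(V) = {k, m, n, o} ∉ τ ✗.
  V = {[l], [m=n], [o]}: π^{-1}(V) = {l, m, n, o} ∉ τ ✗.
  V = {[k], [l], [m=n], [o]}: π^{-1}(V) = {k, l, m, n, o} ∈ τ ✓.
Open sets in the quotient: τ_Q = {{}, {[k], [l]}, {[k], [l], [m=n], [o]}} (3 elements).


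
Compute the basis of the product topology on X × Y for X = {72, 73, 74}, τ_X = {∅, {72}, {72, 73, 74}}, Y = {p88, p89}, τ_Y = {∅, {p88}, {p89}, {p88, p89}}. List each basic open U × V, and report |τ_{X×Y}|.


Basis B = {∅ × ∅, {72} × {p88}, {72} × {p89}, {72} × {p88, p89}, {72, 73, 74} × {p88}, {72, 73, 74} × {p89}, {72, 73, 74} × {p88, p89}}; |τ_{X×Y}| = 9.

Enumerate products U × V with U ∈ τ_X, V ∈ τ_Y (deduplicated):
  ∅ × ∅ = {} (∅)
  {72} × {p88} = {(72,p88)}
  {72} × {p89} = {(72,p89)}
  {72} × {p88, p89} = {(72,p88), (72,p89)}
  {72, 73, 74} × {p88} = {(72,p88), (73,p88), (74,p88)}
  {72, 73, 74} × {p89} = {(72,p89), (73,p89), (74,p89)}
  {72, 73, 74} × {p88, p89} = {(72,p88), (72,p89), (73,p88), (73,p89), (74,p88), (74,p89)}
These 7 distinct sets form the basis B.
Close under arbitrary unions to get τ_{X×Y}; counting gives |τ_{X×Y}| = 9.


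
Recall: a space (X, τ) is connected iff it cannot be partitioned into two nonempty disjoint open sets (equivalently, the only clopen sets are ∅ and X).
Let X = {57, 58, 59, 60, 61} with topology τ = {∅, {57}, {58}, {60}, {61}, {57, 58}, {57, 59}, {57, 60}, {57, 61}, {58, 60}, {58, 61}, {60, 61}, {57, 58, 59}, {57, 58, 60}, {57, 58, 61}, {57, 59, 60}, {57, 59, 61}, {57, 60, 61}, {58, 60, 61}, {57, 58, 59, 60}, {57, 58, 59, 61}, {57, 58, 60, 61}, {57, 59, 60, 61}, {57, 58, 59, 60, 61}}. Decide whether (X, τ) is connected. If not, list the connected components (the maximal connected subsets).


(X, τ) is disconnected; components = [{58}, {60}, {61}, {57, 59}].

Find clopen sets (U ∈ τ with X ∖ U ∈ τ):
  U = ∅, X ∖ U = {57, 58, 59, 60, 61} — both open, so U is clopen.
  U = {58}, X ∖ U = {57, 59, 60, 61} — both open, so U is clopen.
  U = {60}, X ∖ U = {57, 58, 59, 61} — both open, so U is clopen.
  U = {61}, X ∖ U = {57, 58, 59, 60} — both open, so U is clopen.
  U = {57, 59}, X ∖ U = {58, 60, 61} — both open, so U is clopen.
  U = {58, 60}, X ∖ U = {57, 59, 61} — both open, so U is clopen.
  U = {58, 61}, X ∖ U = {57, 59, 60} — both open, so U is clopen.
  U = {60, 61}, X ∖ U = {57, 58, 59} — both open, so U is clopen.
  U = {57, 58, 59}, X ∖ U = {60, 61} — both open, so U is clopen.
  U = {57, 59, 60}, X ∖ U = {58, 61} — both open, so U is clopen.
  U = {57, 59, 61}, X ∖ U = {58, 60} — both open, so U is clopen.
  U = {58, 60, 61}, X ∖ U = {57, 59} — both open, so U is clopen.
  U = {57, 58, 59, 60}, X ∖ U = {61} — both open, so U is clopen.
  U = {57, 58, 59, 61}, X ∖ U = {60} — both open, so U is clopen.
  U = {57, 59, 60, 61}, X ∖ U = {58} — both open, so U is clopen.
  U = {57, 58, 59, 60, 61}, X ∖ U = ∅ — both open, so U is clopen.
Nontrivial clopen(s) exist: e.g. {57, 59, 61}. So (X, τ) is disconnected.
Compute connected components by grouping points that agree on all clopens:
  component: {58}
  component: {60}
  component: {61}
  component: {57, 59}


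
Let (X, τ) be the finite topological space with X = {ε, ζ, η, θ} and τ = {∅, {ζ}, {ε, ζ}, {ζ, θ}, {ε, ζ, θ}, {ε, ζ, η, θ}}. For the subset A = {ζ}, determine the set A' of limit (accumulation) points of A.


A' = {ε, η, θ}

For each x ∈ X, list the open sets U ∈ τ with x ∈ U, then check whether U ∩ (A ∖ {x}) ≠ ∅ for every such U.
  x = ε: opens ∋ x are {ε, ζ}, {ε, ζ, θ}, {ε, ζ, η, θ}; each meets A ∖ {ε}, so x IS a limit point.
  x = ζ: open {ζ} ∋ x has {ζ} ∩ (A ∖ {ζ}) = ∅, so x is NOT a limit point.
  x = η: opens ∋ x are {ε, ζ, η, θ}; each meets A ∖ {η}, so x IS a limit point.
  x = θ: opens ∋ x are {ζ, θ}, {ε, ζ, θ}, {ε, ζ, η, θ}; each meets A ∖ {θ}, so x IS a limit point.
Collecting: A' = {ε, η, θ}.


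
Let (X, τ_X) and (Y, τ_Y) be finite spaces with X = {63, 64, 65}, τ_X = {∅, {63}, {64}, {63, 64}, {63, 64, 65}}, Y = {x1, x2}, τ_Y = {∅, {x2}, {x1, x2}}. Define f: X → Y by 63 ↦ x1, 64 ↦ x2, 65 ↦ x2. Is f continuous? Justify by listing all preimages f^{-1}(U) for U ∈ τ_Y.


f is NOT continuous.

Compute f^{-1}(U) for each U ∈ τ_Y:
  U = ∅: f^{-1}(U) = ∅ ∈ τ_X ✓.
  U = {x2}: f^{-1}(U) = {64, 65} ∉ τ_X ✗.
  U = {x1, x2}: f^{-1}(U) = {63, 64, 65} ∈ τ_X ✓.
Found U = {x2} with f^{-1}(U) = {64, 65} not in τ_X. Therefore f is NOT continuous.


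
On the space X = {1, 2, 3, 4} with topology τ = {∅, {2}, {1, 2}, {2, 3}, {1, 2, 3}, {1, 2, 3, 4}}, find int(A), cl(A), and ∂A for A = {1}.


int(A) = ∅, cl(A) = {1, 4}, ∂A = {1, 4}.

Closed sets in (X, τ) are complements of opens:
  closed(X, τ) = {∅, {4}, {1, 4}, {3, 4}, {1, 3, 4}, {1, 2, 3, 4}}.
int(A) = ⋃ {U ∈ τ : U ⊆ A}. Opens contained in A: ∅.
Taking the union of these: int(A) = ∅.
cl(A) = ⋂ {C closed : A ⊆ C}. Closed sets containing A: {1, 4}, {1, 3, 4}, {1, 2, 3, 4}.
Intersecting these: cl(A) = {1, 4}.
∂A = cl(A) ∖ int(A) = {1, 4} ∖ ∅ = {1, 4}.


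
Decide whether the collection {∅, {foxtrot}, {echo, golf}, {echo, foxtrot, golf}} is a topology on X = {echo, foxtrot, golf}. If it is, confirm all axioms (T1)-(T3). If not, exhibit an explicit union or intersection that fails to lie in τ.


τ IS a topology on X.

Axiom (T1): ∅ ∈ τ? Yes; X ∈ τ? Yes.
Axiom (T2/T3): check pairwise unions and intersections of members of τ.
All pairwise intersections and unions checked — each lies in τ. Therefore τ satisfies (T1), (T2), (T3): it IS a topology on X.


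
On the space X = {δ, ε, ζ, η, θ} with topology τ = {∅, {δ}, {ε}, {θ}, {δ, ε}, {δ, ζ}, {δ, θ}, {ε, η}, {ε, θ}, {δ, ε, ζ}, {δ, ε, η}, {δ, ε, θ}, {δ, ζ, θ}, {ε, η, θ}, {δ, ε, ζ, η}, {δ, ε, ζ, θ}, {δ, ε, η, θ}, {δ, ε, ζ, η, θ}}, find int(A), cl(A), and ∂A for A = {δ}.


int(A) = {δ}, cl(A) = {δ, ζ}, ∂A = {ζ}.

Closed sets in (X, τ) are complements of opens:
  closed(X, τ) = {∅, {ζ}, {η}, {θ}, {δ, ζ}, {ε, η}, {ζ, η}, {ζ, θ}, {η, θ}, {δ, ζ, η}, {δ, ζ, θ}, {ε, ζ, η}, {ε, η, θ}, {ζ, η, θ}, {δ, ε, ζ, η}, {δ, ζ, η, θ}, {ε, ζ, η, θ}, {δ, ε, ζ, η, θ}}.
int(A) = ⋃ {U ∈ τ : U ⊆ A}. Opens contained in A: ∅, {δ}.
Taking the union of these: int(A) = {δ}.
cl(A) = ⋂ {C closed : A ⊆ C}. Closed sets containing A: {δ, ζ}, {δ, ζ, η}, {δ, ζ, θ}, {δ, ε, ζ, η}, {δ, ζ, η, θ}, {δ, ε, ζ, η, θ}.
Intersecting these: cl(A) = {δ, ζ}.
∂A = cl(A) ∖ int(A) = {δ, ζ} ∖ {δ} = {ζ}.


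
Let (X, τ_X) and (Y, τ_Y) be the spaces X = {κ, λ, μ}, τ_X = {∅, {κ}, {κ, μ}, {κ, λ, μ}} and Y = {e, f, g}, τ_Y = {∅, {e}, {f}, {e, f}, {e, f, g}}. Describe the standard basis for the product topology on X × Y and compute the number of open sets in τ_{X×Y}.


Basis B = {∅ × ∅, {κ} × {e}, {κ} × {f}, {κ} × {e, f}, {κ, μ} × {e}, {κ, μ} × {f}, {κ} × {e, f, g}, {κ, λ, μ} × {e}, {κ, λ, μ} × {f}, {κ, μ} × {e, f}, {κ, μ} × {e, f, g}, {κ, λ, μ} × {e, f}, {κ, λ, μ} × {e, f, g}}; |τ_{X×Y}| = 30.

Enumerate products U × V with U ∈ τ_X, V ∈ τ_Y (deduplicated):
  ∅ × ∅ = {} (∅)
  {κ} × {e} = {(κ,e)}
  {κ} × {f} = {(κ,f)}
  {κ} × {e, f} = {(κ,e), (κ,f)}
  {κ, μ} × {e} = {(κ,e), (μ,e)}
  {κ, μ} × {f} = {(κ,f), (μ,f)}
  {κ} × {e, f, g} = {(κ,e), (κ,f), (κ,g)}
  {κ, λ, μ} × {e} = {(κ,e), (λ,e), (μ,e)}
  {κ, λ, μ} × {f} = {(κ,f), (λ,f), (μ,f)}
  {κ, μ} × {e, f} = {(κ,e), (κ,f), (μ,e), (μ,f)}
  {κ, μ} × {e, f, g} = {(κ,e), (κ,f), (κ,g), (μ,e), (μ,f), (μ,g)}
  {κ, λ, μ} × {e, f} = {(κ,e), (κ,f), (λ,e), (λ,f), (μ,e), (μ,f)}
  {κ, λ, μ} × {e, f, g} = {(κ,e), (κ,f), (κ,g), (λ,e), (λ,f), (λ,g), (μ,e), (μ,f), (μ,g)}
These 13 distinct sets form the basis B.
Close under arbitrary unions to get τ_{X×Y}; counting gives |τ_{X×Y}| = 30.


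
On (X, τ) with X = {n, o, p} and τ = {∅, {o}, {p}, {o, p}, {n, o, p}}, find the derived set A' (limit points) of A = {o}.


A' = {n}

For each x ∈ X, list the open sets U ∈ τ with x ∈ U, then check whether U ∩ (A ∖ {x}) ≠ ∅ for every such U.
  x = n: opens ∋ x are {n, o, p}; each meets A ∖ {n}, so x IS a limit point.
  x = o: open {o} ∋ x has {o} ∩ (A ∖ {o}) = ∅, so x is NOT a limit point.
  x = p: open {p} ∋ x has {p} ∩ (A ∖ {p}) = ∅, so x is NOT a limit point.
Collecting: A' = {n}.


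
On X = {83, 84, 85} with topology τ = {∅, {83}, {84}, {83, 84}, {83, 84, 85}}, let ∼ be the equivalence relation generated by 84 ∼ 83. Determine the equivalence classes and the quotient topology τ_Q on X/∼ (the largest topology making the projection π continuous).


X/∼ = {[83=84], [85]}; |τ_Q| = 3.

Equivalence classes: [83=84], [85].
Quotient map π: X → X/∼ sends 83 ↦ [83=84], 84 ↦ [83=84], 85 ↦ [85].
For each subset V ⊆ X/∼, compute π^{-1}(V) ⊆ X and check whether π^{-1}(V) ∈ τ. V is open in τ_Q iff π^{-1}(V) ∈ τ.
  V = {}: π^{-1}(V) = ∅ ∈ τ ✓.
  V = {[83=84]}: π^{-1}(V) = {83, 84} ∈ τ ✓.
  V = {[85]}: π^{-1}(V) = {85} ∉ τ ✗.
  V = {[83=84], [85]}: π^{-1}(V) = {83, 84, 85} ∈ τ ✓.
Open sets in the quotient: τ_Q = {{}, {[83=84]}, {[83=84], [85]}} (3 elements).


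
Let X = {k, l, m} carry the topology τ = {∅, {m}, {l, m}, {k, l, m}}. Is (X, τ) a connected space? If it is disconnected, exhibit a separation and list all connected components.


(X, τ) is connected.

Find clopen sets (U ∈ τ with X ∖ U ∈ τ):
  U = ∅, X ∖ U = {k, l, m} — both open, so U is clopen.
  U = {k, l, m}, X ∖ U = ∅ — both open, so U is clopen.
Only trivial clopens (∅ and X) exist, so (X, τ) is connected.
Compute connected components by grouping points that agree on all clopens:
  component: {k, l, m}


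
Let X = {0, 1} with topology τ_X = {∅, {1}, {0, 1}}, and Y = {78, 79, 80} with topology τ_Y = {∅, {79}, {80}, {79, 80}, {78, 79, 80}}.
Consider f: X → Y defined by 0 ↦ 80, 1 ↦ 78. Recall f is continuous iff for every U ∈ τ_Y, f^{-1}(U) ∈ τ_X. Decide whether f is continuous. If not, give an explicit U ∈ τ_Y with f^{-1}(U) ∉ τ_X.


f is NOT continuous.

Compute f^{-1}(U) for each U ∈ τ_Y:
  U = ∅: f^{-1}(U) = ∅ ∈ τ_X ✓.
  U = {79}: f^{-1}(U) = ∅ ∈ τ_X ✓.
  U = {80}: f^{-1}(U) = {0} ∉ τ_X ✗.
  U = {79, 80}: f^{-1}(U) = {0} ∉ τ_X ✗.
  U = {78, 79, 80}: f^{-1}(U) = {0, 1} ∈ τ_X ✓.
Found U = {80} with f^{-1}(U) = {0} not in τ_X. Therefore f is NOT continuous.


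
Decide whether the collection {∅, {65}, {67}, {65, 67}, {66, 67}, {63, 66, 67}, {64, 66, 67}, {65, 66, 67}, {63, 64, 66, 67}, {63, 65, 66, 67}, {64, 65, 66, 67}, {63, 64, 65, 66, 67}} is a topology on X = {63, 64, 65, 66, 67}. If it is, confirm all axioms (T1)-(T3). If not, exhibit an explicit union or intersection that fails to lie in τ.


τ IS a topology on X.

Axiom (T1): ∅ ∈ τ? Yes; X ∈ τ? Yes.
Axiom (T2/T3): check pairwise unions and intersections of members of τ.
All pairwise intersections and unions checked — each lies in τ. Therefore τ satisfies (T1), (T2), (T3): it IS a topology on X.


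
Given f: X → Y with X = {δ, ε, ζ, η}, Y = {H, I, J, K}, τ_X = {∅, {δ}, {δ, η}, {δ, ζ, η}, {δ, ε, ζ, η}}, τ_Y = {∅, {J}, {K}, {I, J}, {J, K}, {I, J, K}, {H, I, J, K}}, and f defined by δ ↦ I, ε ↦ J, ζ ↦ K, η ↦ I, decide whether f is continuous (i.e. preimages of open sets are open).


f is NOT continuous.

Compute f^{-1}(U) for each U ∈ τ_Y:
  U = ∅: f^{-1}(U) = ∅ ∈ τ_X ✓.
  U = {J}: f^{-1}(U) = {ε} ∉ τ_X ✗.
  U = {K}: f^{-1}(U) = {ζ} ∉ τ_X ✗.
  U = {I, J}: f^{-1}(U) = {δ, ε, η} ∉ τ_X ✗.
  U = {J, K}: f^{-1}(U) = {ε, ζ} ∉ τ_X ✗.
  U = {I, J, K}: f^{-1}(U) = {δ, ε, ζ, η} ∈ τ_X ✓.
  U = {H, I, J, K}: f^{-1}(U) = {δ, ε, ζ, η} ∈ τ_X ✓.
Found U = {J} with f^{-1}(U) = {ε} not in τ_X. Therefore f is NOT continuous.


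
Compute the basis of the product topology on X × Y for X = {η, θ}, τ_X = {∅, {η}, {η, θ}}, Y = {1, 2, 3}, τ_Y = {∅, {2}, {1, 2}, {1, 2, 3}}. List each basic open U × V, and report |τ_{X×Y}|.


Basis B = {∅ × ∅, {η} × {2}, {η} × {1, 2}, {η, θ} × {2}, {η} × {1, 2, 3}, {η, θ} × {1, 2}, {η, θ} × {1, 2, 3}}; |τ_{X×Y}| = 10.

Enumerate products U × V with U ∈ τ_X, V ∈ τ_Y (deduplicated):
  ∅ × ∅ = {} (∅)
  {η} × {2} = {(η,2)}
  {η} × {1, 2} = {(η,1), (η,2)}
  {η, θ} × {2} = {(η,2), (θ,2)}
  {η} × {1, 2, 3} = {(η,1), (η,2), (η,3)}
  {η, θ} × {1, 2} = {(η,1), (η,2), (θ,1), (θ,2)}
  {η, θ} × {1, 2, 3} = {(η,1), (η,2), (η,3), (θ,1), (θ,2), (θ,3)}
These 7 distinct sets form the basis B.
Close under arbitrary unions to get τ_{X×Y}; counting gives |τ_{X×Y}| = 10.


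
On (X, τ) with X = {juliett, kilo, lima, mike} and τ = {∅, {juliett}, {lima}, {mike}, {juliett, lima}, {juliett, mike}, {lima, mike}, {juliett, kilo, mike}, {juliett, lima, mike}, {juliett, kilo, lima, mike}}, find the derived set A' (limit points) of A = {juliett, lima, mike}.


A' = {kilo}

For each x ∈ X, list the open sets U ∈ τ with x ∈ U, then check whether U ∩ (A ∖ {x}) ≠ ∅ for every such U.
  x = juliett: open {juliett} ∋ x has {juliett} ∩ (A ∖ {juliett}) = ∅, so x is NOT a limit point.
  x = kilo: opens ∋ x are {juliett, kilo, mike}, {juliett, kilo, lima, mike}; each meets A ∖ {kilo}, so x IS a limit point.
  x = lima: open {lima} ∋ x has {lima} ∩ (A ∖ {lima}) = ∅, so x is NOT a limit point.
  x = mike: open {mike} ∋ x has {mike} ∩ (A ∖ {mike}) = ∅, so x is NOT a limit point.
Collecting: A' = {kilo}.


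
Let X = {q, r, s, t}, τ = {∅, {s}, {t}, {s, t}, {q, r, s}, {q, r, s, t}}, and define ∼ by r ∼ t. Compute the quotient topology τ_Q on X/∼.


X/∼ = {[q], [r=t], [s]}; |τ_Q| = 3.

Equivalence classes: [q], [r=t], [s].
Quotient map π: X → X/∼ sends q ↦ [q], r ↦ [r=t], s ↦ [s], t ↦ [r=t].
For each subset V ⊆ X/∼, compute π^{-1}(V) ⊆ X and check whether π^{-1}(V) ∈ τ. V is open in τ_Q iff π^{-1}(V) ∈ τ.
  V = {}: π^{-1}(V) = ∅ ∈ τ ✓.
  V = {[q]}: π^{-1}(V) = {q} ∉ τ ✗.
  V = {[r=t]}: π^{-1}(V) = {r, t} ∉ τ ✗.
  V = {[q], [r=t]}: π^{-1}(V) = {q, r, t} ∉ τ ✗.
  V = {[s]}: π^{-1}(V) = {s} ∈ τ ✓.
  V = {[q], [s]}: π^{-1}(V) = {q, s} ∉ τ ✗.
  V = {[r=t], [s]}: π^{-1}(V) = {r, s, t} ∉ τ ✗.
  V = {[q], [r=t], [s]}: π^{-1}(V) = {q, r, s, t} ∈ τ ✓.
Open sets in the quotient: τ_Q = {{}, {[s]}, {[q], [r=t], [s]}} (3 elements).


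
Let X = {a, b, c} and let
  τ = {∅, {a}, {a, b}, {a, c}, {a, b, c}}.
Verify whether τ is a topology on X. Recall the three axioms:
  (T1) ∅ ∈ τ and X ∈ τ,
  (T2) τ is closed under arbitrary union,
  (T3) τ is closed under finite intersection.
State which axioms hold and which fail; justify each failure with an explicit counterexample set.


τ IS a topology on X.

Axiom (T1): ∅ ∈ τ? Yes; X ∈ τ? Yes.
Axiom (T2/T3): check pairwise unions and intersections of members of τ.
All pairwise intersections and unions checked — each lies in τ. Therefore τ satisfies (T1), (T2), (T3): it IS a topology on X.


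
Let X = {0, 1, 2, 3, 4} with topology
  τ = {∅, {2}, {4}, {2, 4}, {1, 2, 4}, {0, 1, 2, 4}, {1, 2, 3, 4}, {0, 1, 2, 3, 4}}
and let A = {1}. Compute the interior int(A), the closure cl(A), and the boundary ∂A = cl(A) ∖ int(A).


int(A) = ∅, cl(A) = {0, 1, 3}, ∂A = {0, 1, 3}.

Closed sets in (X, τ) are complements of opens:
  closed(X, τ) = {∅, {0}, {3}, {0, 3}, {0, 1, 3}, {0, 1, 2, 3}, {0, 1, 3, 4}, {0, 1, 2, 3, 4}}.
int(A) = ⋃ {U ∈ τ : U ⊆ A}. Opens contained in A: ∅.
Taking the union of these: int(A) = ∅.
cl(A) = ⋂ {C closed : A ⊆ C}. Closed sets containing A: {0, 1, 3}, {0, 1, 2, 3}, {0, 1, 3, 4}, {0, 1, 2, 3, 4}.
Intersecting these: cl(A) = {0, 1, 3}.
∂A = cl(A) ∖ int(A) = {0, 1, 3} ∖ ∅ = {0, 1, 3}.


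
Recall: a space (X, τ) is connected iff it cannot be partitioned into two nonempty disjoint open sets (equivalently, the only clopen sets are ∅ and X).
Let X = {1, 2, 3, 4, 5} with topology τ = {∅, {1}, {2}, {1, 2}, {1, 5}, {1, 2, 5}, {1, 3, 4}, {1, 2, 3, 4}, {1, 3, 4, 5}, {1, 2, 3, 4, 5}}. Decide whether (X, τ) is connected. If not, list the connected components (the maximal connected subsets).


(X, τ) is disconnected; components = [{2}, {1, 3, 4, 5}].

Find clopen sets (U ∈ τ with X ∖ U ∈ τ):
  U = ∅, X ∖ U = {1, 2, 3, 4, 5} — both open, so U is clopen.
  U = {2}, X ∖ U = {1, 3, 4, 5} — both open, so U is clopen.
  U = {1, 3, 4, 5}, X ∖ U = {2} — both open, so U is clopen.
  U = {1, 2, 3, 4, 5}, X ∖ U = ∅ — both open, so U is clopen.
Nontrivial clopen(s) exist: e.g. {2}. So (X, τ) is disconnected.
Compute connected components by grouping points that agree on all clopens:
  component: {2}
  component: {1, 3, 4, 5}


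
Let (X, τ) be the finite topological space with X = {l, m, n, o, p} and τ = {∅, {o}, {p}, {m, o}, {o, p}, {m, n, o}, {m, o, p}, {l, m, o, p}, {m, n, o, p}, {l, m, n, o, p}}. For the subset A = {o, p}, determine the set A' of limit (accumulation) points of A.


A' = {l, m, n}

For each x ∈ X, list the open sets U ∈ τ with x ∈ U, then check whether U ∩ (A ∖ {x}) ≠ ∅ for every such U.
  x = l: opens ∋ x are {l, m, o, p}, {l, m, n, o, p}; each meets A ∖ {l}, so x IS a limit point.
  x = m: opens ∋ x are {m, o}, {m, n, o}, {m, o, p}, {l, m, o, p}, {m, n, o, p}, {l, m, n, o, p}; each meets A ∖ {m}, so x IS a limit point.
  x = n: opens ∋ x are {m, n, o}, {m, n, o, p}, {l, m, n, o, p}; each meets A ∖ {n}, so x IS a limit point.
  x = o: open {o} ∋ x has {o} ∩ (A ∖ {o}) = ∅, so x is NOT a limit point.
  x = p: open {p} ∋ x has {p} ∩ (A ∖ {p}) = ∅, so x is NOT a limit point.
Collecting: A' = {l, m, n}.


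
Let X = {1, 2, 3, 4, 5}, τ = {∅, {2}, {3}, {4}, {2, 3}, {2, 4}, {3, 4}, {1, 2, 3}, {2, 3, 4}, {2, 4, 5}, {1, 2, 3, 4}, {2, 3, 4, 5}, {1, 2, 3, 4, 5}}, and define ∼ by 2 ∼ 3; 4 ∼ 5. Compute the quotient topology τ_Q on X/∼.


X/∼ = {[1], [2=3], [4=5]}; |τ_Q| = 5.

Equivalence classes: [1], [2=3], [4=5].
Quotient map π: X → X/∼ sends 1 ↦ [1], 2 ↦ [2=3], 3 ↦ [2=3], 4 ↦ [4=5], 5 ↦ [4=5].
For each subset V ⊆ X/∼, compute π^{-1}(V) ⊆ X and check whether π^{-1}(V) ∈ τ. V is open in τ_Q iff π^{-1}(V) ∈ τ.
  V = {}: π^{-1}(V) = ∅ ∈ τ ✓.
  V = {[1]}: π^{-1}(V) = {1} ∉ τ ✗.
  V = {[2=3]}: π^{-1}(V) = {2, 3} ∈ τ ✓.
  V = {[1], [2=3]}: π^{-1}(V) = {1, 2, 3} ∈ τ ✓.
  V = {[4=5]}: π^{-1}(V) = {4, 5} ∉ τ ✗.
  V = {[1], [4=5]}: π^{-1}(V) = {1, 4, 5} ∉ τ ✗.
  V = {[2=3], [4=5]}: π^{-1}(V) = {2, 3, 4, 5} ∈ τ ✓.
  V = {[1], [2=3], [4=5]}: π^{-1}(V) = {1, 2, 3, 4, 5} ∈ τ ✓.
Open sets in the quotient: τ_Q = {{}, {[2=3]}, {[1], [2=3]}, {[2=3], [4=5]}, {[1], [2=3], [4=5]}} (5 elements).


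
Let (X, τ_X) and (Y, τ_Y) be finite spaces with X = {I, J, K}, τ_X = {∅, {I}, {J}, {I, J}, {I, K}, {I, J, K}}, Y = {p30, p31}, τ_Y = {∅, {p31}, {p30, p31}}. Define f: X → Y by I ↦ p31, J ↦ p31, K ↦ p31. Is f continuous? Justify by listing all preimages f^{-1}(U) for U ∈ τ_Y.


f IS continuous.

Compute f^{-1}(U) for each U ∈ τ_Y:
  U = ∅: f^{-1}(U) = ∅ ∈ τ_X ✓.
  U = {p31}: f^{-1}(U) = {I, J, K} ∈ τ_X ✓.
  U = {p30, p31}: f^{-1}(U) = {I, J, K} ∈ τ_X ✓.
Every preimage lies in τ_X, so f IS continuous.
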